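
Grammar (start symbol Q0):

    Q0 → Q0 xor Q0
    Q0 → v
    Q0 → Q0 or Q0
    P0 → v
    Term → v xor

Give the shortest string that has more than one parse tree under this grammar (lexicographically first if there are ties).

v or v or v

length 1: no string has ≥2 trees
length 3: no string has ≥2 trees
length 5: v or v or v has 2 parse trees

Two derivations of v or v or v:
  Q0 ⇒ Q0 or Q0 ⇒ v or Q0 ⇒ v or Q0 or Q0 ⇒ v or v or Q0 ⇒ v or v or v
  Q0 ⇒ Q0 or Q0 ⇒ Q0 or Q0 or Q0 ⇒ v or Q0 or Q0 ⇒ v or v or Q0 ⇒ v or v or v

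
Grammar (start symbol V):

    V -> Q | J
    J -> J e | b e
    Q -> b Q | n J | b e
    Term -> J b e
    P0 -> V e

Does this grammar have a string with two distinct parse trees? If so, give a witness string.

Ambiguous

Witness: b e

Derivation 1: V ⇒ Q ⇒ b e
Derivation 2: V ⇒ J ⇒ b e

Two distinct leftmost derivations for the same string.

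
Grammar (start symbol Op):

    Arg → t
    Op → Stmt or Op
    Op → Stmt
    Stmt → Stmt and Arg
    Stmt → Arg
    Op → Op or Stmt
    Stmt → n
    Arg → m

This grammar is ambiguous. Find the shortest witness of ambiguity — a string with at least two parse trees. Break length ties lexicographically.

m or m

length 1: no string has ≥2 trees
length 3: m or m has 2 parse trees

Two derivations of m or m:
  Op ⇒ Stmt or Op ⇒ Arg or Op ⇒ m or Op ⇒ m or Stmt ⇒ m or Arg ⇒ m or m
  Op ⇒ Op or Stmt ⇒ Stmt or Stmt ⇒ Arg or Stmt ⇒ m or Stmt ⇒ m or Arg ⇒ m or m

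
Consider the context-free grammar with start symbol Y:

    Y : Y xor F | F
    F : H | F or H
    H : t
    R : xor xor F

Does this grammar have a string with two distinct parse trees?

Only Y, F, H are reachable from Y; ignoring the rest: This is a standard precedence ladder (Y over F over H), with each level left-recursive on its own operator ('xor' at Y, 'or' at F). That structure is LR(1), hence unambiguous.

Unambiguous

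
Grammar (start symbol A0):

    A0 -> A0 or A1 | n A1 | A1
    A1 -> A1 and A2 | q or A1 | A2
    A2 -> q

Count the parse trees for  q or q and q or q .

Parse trees for q or q and q or q:
  [A0 [A0 [A0 [A1 [A2 q]]] or [A1 [A1 [A2 q]] and [A2 q]]] or [A1 [A2 q]]]
  [A0 [A0 [A1 [A1 q or [A1 [A2 q]]] and [A2 q]]] or [A1 [A2 q]]]
  [A0 [A0 [A1 q or [A1 [A1 [A2 q]] and [A2 q]]]] or [A1 [A2 q]]]

3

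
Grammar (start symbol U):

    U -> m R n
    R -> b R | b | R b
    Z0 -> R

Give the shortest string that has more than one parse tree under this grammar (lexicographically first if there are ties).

m b b n

length 3: no string has ≥2 trees
length 4: m b b n has 2 parse trees

Two derivations of m b b n:
  U ⇒ m R n ⇒ m b R n ⇒ m b b n
  U ⇒ m R n ⇒ m R b n ⇒ m b b n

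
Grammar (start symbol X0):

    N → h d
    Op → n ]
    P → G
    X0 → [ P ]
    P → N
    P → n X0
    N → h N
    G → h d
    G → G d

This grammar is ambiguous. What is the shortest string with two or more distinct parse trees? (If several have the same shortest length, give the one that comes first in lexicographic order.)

[ h d ]

length 4: [ h d ] has 2 parse trees

Two derivations of [ h d ]:
  X0 ⇒ [ P ] ⇒ [ G ] ⇒ [ h d ]
  X0 ⇒ [ P ] ⇒ [ N ] ⇒ [ h d ]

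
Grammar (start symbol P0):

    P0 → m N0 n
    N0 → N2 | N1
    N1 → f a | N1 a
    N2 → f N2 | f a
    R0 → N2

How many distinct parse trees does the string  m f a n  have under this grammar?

Parse trees for m f a n:
  [P0 m [N0 [N2 f a]] n]
  [P0 m [N0 [N1 f a]] n]

2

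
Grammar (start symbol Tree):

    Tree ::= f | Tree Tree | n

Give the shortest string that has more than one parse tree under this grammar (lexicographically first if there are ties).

length 1: no string has ≥2 trees
length 2: no string has ≥2 trees
length 3: f f f has 2 parse trees

Two derivations of f f f:
  Tree ⇒ Tree Tree ⇒ f Tree ⇒ f Tree Tree ⇒ f f Tree ⇒ f f f
  Tree ⇒ Tree Tree ⇒ Tree Tree Tree ⇒ f Tree Tree ⇒ f f Tree ⇒ f f f

f f f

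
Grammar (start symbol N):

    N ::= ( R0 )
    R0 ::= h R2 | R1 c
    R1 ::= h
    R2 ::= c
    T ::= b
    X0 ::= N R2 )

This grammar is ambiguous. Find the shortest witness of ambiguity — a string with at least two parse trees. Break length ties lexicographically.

( h c )

length 4: ( h c ) has 2 parse trees

Two derivations of ( h c ):
  N ⇒ ( R0 ) ⇒ ( h R2 ) ⇒ ( h c )
  N ⇒ ( R0 ) ⇒ ( R1 c ) ⇒ ( h c )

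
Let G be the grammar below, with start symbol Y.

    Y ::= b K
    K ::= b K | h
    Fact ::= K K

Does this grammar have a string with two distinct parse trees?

(Fact is unreachable from Y, so its rules don't affect L(Y).) The reachable rules are right-linear with at most one rule per (nonterminal, next-terminal) pair. Each input token forces the next rule, so parsing is deterministic.

Unambiguous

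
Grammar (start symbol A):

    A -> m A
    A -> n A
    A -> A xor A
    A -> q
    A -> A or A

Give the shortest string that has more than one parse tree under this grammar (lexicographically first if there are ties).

length 1: no string has ≥2 trees
length 2: no string has ≥2 trees
length 3: no string has ≥2 trees
length 4: m q or q has 2 parse trees

Two derivations of m q or q:
  A ⇒ m A ⇒ m A or A ⇒ m q or A ⇒ m q or q
  A ⇒ A or A ⇒ m A or A ⇒ m q or A ⇒ m q or q

m q or q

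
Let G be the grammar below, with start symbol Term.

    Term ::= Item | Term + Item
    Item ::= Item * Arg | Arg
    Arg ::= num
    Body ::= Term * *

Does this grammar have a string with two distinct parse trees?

Only Term, Item, Arg are reachable from Term; ignoring the rest: The grammar is stratified — Term handles '+' (left-recursive), Item handles '*', Arg atoms. Each operator has a fixed associativity and precedence level, so every string has one parse.

Unambiguous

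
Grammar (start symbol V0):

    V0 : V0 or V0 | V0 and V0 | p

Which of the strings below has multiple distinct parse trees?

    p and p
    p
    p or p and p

p or p and p

p and p: 1 tree
p: 1 tree
p or p and p: 2 trees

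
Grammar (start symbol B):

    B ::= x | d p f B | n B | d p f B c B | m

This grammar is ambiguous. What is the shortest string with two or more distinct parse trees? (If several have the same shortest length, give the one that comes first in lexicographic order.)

length 1: no string has ≥2 trees
length 2: no string has ≥2 trees
length 3: no string has ≥2 trees
length 4: no string has ≥2 trees
length 5: no string has ≥2 trees
length 6: no string has ≥2 trees
length 7: no string has ≥2 trees
length 8: no string has ≥2 trees
length 9: d p f d p f m c m has 2 parse trees

Two derivations of d p f d p f m c m:
  B ⇒ d p f B ⇒ d p f d p f B c B ⇒ d p f d p f m c B ⇒ d p f d p f m c m
  B ⇒ d p f B c B ⇒ d p f d p f B c B ⇒ d p f d p f m c B ⇒ d p f d p f m c m

d p f d p f m c m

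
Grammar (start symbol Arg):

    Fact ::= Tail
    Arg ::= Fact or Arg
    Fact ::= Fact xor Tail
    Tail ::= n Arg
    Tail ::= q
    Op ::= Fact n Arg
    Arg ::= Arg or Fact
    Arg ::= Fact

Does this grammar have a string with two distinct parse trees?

Ambiguous

Witness: q or q

Derivation 1: Arg ⇒ Fact or Arg ⇒ Tail or Arg ⇒ q or Arg ⇒ q or Fact ⇒ q or Tail ⇒ q or q
Derivation 2: Arg ⇒ Arg or Fact ⇒ Fact or Fact ⇒ Tail or Fact ⇒ q or Fact ⇒ q or Tail ⇒ q or q

Two distinct leftmost derivations for the same string.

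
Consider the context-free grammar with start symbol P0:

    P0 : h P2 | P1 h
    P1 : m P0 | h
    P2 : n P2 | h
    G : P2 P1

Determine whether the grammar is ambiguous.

Ambiguous

Witness: h h

Derivation 1: P0 ⇒ h P2 ⇒ h h
Derivation 2: P0 ⇒ P1 h ⇒ h h

Two distinct leftmost derivations for the same string.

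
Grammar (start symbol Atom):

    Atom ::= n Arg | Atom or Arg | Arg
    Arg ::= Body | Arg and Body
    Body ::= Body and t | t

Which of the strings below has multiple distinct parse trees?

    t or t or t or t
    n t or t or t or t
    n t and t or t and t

n t and t or t and t

t or t or t or t: 1 tree
n t or t or t or t: 1 tree
n t and t or t and t: 4 trees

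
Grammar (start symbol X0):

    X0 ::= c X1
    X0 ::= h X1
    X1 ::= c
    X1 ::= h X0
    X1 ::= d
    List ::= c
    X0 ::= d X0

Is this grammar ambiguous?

(List is unreachable from X0, so its rules don't affect L(X0).) Restricted to the reachable nonterminals, every rule has the form A → t or A → t B, and no two rules for the same A share a first terminal. The grammar encodes a DFA — one run per string.

Unambiguous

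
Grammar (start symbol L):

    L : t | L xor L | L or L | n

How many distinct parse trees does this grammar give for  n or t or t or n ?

5

Parse trees for n or t or t or n:
  [L [L n] or [L [L t] or [L [L t] or [L n]]]]
  [L [L n] or [L [L [L t] or [L t]] or [L n]]]
  [L [L [L n] or [L t]] or [L [L t] or [L n]]]
  [L [L [L n] or [L [L t] or [L t]]] or [L n]]
  [L [L [L [L n] or [L t]] or [L t]] or [L n]]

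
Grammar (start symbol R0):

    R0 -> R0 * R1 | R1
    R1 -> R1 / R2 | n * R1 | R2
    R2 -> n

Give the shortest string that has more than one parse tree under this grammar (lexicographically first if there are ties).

n * n

length 1: no string has ≥2 trees
length 3: n * n has 2 parse trees

Two derivations of n * n:
  R0 ⇒ R0 * R1 ⇒ R1 * R1 ⇒ R2 * R1 ⇒ n * R1 ⇒ n * R2 ⇒ n * n
  R0 ⇒ R1 ⇒ n * R1 ⇒ n * R2 ⇒ n * n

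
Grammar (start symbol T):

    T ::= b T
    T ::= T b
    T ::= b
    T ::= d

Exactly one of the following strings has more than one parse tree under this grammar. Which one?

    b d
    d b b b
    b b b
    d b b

b d: 1 tree
d b b b: 1 tree
b b b: 4 trees
d b b: 1 tree

b b b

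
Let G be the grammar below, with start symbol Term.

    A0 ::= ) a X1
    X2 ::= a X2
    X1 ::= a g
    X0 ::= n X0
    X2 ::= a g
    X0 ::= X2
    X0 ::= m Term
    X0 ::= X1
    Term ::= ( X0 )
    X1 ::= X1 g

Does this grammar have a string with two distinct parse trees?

Witness: ( a g )

Derivation 1: Term ⇒ ( X0 ) ⇒ ( X2 ) ⇒ ( a g )
Derivation 2: Term ⇒ ( X0 ) ⇒ ( X1 ) ⇒ ( a g )

Two distinct leftmost derivations for the same string.

Ambiguous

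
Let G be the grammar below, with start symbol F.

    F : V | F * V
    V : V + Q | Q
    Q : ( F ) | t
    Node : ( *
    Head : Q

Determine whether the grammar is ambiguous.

Only F, V, Q are reachable from F; ignoring the rest: The grammar is stratified — F handles '*' (left-recursive), V handles '+', Q atoms. Each operator has a fixed associativity and precedence level, so every string has one parse.

Unambiguous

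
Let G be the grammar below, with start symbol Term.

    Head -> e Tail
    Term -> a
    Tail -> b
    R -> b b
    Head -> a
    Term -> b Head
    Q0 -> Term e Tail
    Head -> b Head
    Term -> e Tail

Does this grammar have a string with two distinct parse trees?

(Q0, R are unreachable from Term, so their rules don't affect L(Term).) Restricted to the reachable nonterminals, every rule has the form A → t or A → t B, and no two rules for the same A share a first terminal. The grammar encodes a DFA — one run per string.

Unambiguous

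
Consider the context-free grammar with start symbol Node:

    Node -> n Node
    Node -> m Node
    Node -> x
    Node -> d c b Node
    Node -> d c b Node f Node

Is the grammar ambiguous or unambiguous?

Witness: d c b d c b x f x

Derivation 1: Node ⇒ d c b Node ⇒ d c b d c b Node f Node ⇒ d c b d c b x f Node ⇒ d c b d c b x f x
Derivation 2: Node ⇒ d c b Node f Node ⇒ d c b d c b Node f Node ⇒ d c b d c b x f Node ⇒ d c b d c b x f x

Two distinct leftmost derivations for the same string.

Ambiguous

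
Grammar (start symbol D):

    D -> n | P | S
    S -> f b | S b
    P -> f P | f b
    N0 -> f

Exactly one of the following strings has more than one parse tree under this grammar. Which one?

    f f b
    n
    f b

f b

f f b: 1 tree
n: 1 tree
f b: 2 trees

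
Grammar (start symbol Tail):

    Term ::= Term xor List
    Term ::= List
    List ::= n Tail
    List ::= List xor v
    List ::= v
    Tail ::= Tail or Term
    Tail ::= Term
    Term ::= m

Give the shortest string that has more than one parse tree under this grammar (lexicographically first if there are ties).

length 1: no string has ≥2 trees
length 2: no string has ≥2 trees
length 3: v xor v has 2 parse trees

Two derivations of v xor v:
  Tail ⇒ Term ⇒ Term xor List ⇒ List xor List ⇒ v xor List ⇒ v xor v
  Tail ⇒ Term ⇒ List ⇒ List xor v ⇒ v xor v

v xor v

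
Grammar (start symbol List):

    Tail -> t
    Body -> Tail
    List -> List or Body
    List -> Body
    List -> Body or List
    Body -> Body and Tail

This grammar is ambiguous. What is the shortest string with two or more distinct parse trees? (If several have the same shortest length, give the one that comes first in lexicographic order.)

t or t

length 1: no string has ≥2 trees
length 3: t or t has 2 parse trees

Two derivations of t or t:
  List ⇒ List or Body ⇒ Body or Body ⇒ Tail or Body ⇒ t or Body ⇒ t or Tail ⇒ t or t
  List ⇒ Body or List ⇒ Tail or List ⇒ t or List ⇒ t or Body ⇒ t or Tail ⇒ t or t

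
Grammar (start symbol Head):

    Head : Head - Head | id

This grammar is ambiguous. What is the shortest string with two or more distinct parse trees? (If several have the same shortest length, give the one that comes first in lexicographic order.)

id - id - id

length 1: no string has ≥2 trees
length 3: no string has ≥2 trees
length 5: id - id - id has 2 parse trees

Two derivations of id - id - id:
  Head ⇒ Head - Head ⇒ Head - Head - Head ⇒ id - Head - Head ⇒ id - id - Head ⇒ id - id - id
  Head ⇒ Head - Head ⇒ id - Head ⇒ id - Head - Head ⇒ id - id - Head ⇒ id - id - id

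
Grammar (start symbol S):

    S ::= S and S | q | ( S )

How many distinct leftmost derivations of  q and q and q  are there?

Parse trees for q and q and q:
  [S [S q] and [S [S q] and [S q]]]
  [S [S [S q] and [S q]] and [S q]]

2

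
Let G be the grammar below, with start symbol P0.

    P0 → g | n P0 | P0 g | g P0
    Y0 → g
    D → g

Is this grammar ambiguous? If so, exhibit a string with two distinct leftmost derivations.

Witness: g g

Derivation 1: P0 ⇒ P0 g ⇒ g g
Derivation 2: P0 ⇒ g P0 ⇒ g g

Two distinct leftmost derivations for the same string.

Ambiguous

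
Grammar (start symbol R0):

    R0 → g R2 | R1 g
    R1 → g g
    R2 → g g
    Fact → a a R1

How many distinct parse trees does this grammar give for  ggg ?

Parse trees for ggg:
  [R0 g [R2 g g]]
  [R0 [R1 g g] g]

2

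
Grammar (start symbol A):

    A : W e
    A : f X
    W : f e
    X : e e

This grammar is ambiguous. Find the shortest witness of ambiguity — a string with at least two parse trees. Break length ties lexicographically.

f e e

length 3: f e e has 2 parse trees

Two derivations of f e e:
  A ⇒ W e ⇒ f e e
  A ⇒ f X ⇒ f e e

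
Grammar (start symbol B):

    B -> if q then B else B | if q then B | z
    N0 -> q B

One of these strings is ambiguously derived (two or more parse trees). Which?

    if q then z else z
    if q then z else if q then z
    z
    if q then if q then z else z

if q then z else z: 1 tree
if q then z else if q then z: 1 tree
z: 1 tree
if q then if q then z else z: 2 trees

if q then if q then z else z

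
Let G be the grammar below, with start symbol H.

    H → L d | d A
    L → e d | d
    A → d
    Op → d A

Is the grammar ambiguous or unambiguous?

Ambiguous

Witness: d d

Derivation 1: H ⇒ L d ⇒ d d
Derivation 2: H ⇒ d A ⇒ d d

Two distinct leftmost derivations for the same string.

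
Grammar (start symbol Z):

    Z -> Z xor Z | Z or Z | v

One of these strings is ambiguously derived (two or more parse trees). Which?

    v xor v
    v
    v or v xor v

v or v xor v

v xor v: 1 tree
v: 1 tree
v or v xor v: 2 trees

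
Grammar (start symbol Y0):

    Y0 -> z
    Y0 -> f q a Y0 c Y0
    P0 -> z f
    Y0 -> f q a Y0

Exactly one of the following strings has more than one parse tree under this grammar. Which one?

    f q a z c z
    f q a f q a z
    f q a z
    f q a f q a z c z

f q a f q a z c z

f q a z c z: 1 tree
f q a f q a z: 1 tree
f q a z: 1 tree
f q a f q a z c z: 2 trees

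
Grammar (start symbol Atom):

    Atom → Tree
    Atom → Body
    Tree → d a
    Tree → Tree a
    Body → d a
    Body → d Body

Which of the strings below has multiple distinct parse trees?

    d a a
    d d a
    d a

d a

d a a: 1 tree
d d a: 1 tree
d a: 2 trees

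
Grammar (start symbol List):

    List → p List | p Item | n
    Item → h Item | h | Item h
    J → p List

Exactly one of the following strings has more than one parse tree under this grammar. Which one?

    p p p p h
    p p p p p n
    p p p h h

p p p h h

p p p p h: 1 tree
p p p p p n: 1 tree
p p p h h: 2 trees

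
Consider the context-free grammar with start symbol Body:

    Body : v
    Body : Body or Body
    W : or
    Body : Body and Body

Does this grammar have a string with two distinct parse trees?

Witness: v and v and v

Derivation 1: Body ⇒ Body and Body ⇒ v and Body ⇒ v and Body and Body ⇒ v and v and Body ⇒ v and v and v
Derivation 2: Body ⇒ Body and Body ⇒ Body and Body and Body ⇒ v and Body and Body ⇒ v and v and Body ⇒ v and v and v

Two distinct leftmost derivations for the same string.

Ambiguous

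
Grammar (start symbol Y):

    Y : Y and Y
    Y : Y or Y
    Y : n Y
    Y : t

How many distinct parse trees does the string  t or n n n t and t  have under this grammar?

5

Parse trees for t or n n n t and t:
  [Y [Y [Y t] or [Y n [Y n [Y n [Y t]]]]] and [Y t]]
  [Y [Y t] or [Y [Y n [Y n [Y n [Y t]]]] and [Y t]]]
  [Y [Y t] or [Y n [Y [Y n [Y n [Y t]]] and [Y t]]]]
  [Y [Y t] or [Y n [Y n [Y [Y n [Y t]] and [Y t]]]]]
  [Y [Y t] or [Y n [Y n [Y n [Y [Y t] and [Y t]]]]]]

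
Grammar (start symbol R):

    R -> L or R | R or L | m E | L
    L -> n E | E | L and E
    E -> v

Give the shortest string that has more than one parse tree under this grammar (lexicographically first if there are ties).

length 1: no string has ≥2 trees
length 2: no string has ≥2 trees
length 3: v or v has 2 parse trees

Two derivations of v or v:
  R ⇒ L or R ⇒ E or R ⇒ v or R ⇒ v or L ⇒ v or E ⇒ v or v
  R ⇒ R or L ⇒ L or L ⇒ E or L ⇒ v or L ⇒ v or E ⇒ v or v

v or v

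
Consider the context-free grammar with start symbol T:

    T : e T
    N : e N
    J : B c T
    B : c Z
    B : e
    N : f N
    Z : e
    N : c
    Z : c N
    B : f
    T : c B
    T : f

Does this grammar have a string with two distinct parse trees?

(J is unreachable from T, so its rules don't affect L(T).) Restricted to the reachable nonterminals, every rule has the form A → t or A → t B, and no two rules for the same A share a first terminal. The grammar encodes a DFA — one run per string.

Unambiguous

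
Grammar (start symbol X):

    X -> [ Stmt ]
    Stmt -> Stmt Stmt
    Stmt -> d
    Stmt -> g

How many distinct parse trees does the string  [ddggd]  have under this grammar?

14

Parse trees for [ddggd] (showing first 6 of 14):
  [X [ [Stmt [Stmt d] [Stmt [Stmt d] [Stmt [Stmt g] [Stmt [Stmt g] [Stmt d]]]]] ]]
  [X [ [Stmt [Stmt d] [Stmt [Stmt d] [Stmt [Stmt [Stmt g] [Stmt g]] [Stmt d]]]] ]]
  [X [ [Stmt [Stmt d] [Stmt [Stmt [Stmt d] [Stmt g]] [Stmt [Stmt g] [Stmt d]]]] ]]
  [X [ [Stmt [Stmt d] [Stmt [Stmt [Stmt d] [Stmt [Stmt g] [Stmt g]]] [Stmt d]]] ]]
  [X [ [Stmt [Stmt d] [Stmt [Stmt [Stmt [Stmt d] [Stmt g]] [Stmt g]] [Stmt d]]] ]]
  [X [ [Stmt [Stmt [Stmt d] [Stmt d]] [Stmt [Stmt g] [Stmt [Stmt g] [Stmt d]]]] ]]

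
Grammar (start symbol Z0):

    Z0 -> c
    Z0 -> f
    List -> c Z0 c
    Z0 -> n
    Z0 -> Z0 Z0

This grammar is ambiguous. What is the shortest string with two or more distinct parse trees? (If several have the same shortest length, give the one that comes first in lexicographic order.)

c c c

length 1: no string has ≥2 trees
length 2: no string has ≥2 trees
length 3: c c c has 2 parse trees

Two derivations of c c c:
  Z0 ⇒ Z0 Z0 ⇒ c Z0 ⇒ c Z0 Z0 ⇒ c c Z0 ⇒ c c c
  Z0 ⇒ Z0 Z0 ⇒ Z0 Z0 Z0 ⇒ c Z0 Z0 ⇒ c c Z0 ⇒ c c c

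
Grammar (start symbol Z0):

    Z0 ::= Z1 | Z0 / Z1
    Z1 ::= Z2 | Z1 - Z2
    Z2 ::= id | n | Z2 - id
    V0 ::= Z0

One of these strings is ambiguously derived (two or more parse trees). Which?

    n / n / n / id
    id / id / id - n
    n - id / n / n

n - id / n / n

n / n / n / id: 1 tree
id / id / id - n: 1 tree
n - id / n / n: 2 trees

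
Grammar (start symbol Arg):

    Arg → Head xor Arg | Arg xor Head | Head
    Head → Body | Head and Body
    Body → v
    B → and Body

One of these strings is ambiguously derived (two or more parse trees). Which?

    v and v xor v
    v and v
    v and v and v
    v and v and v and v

v and v xor v: 2 trees
v and v: 1 tree
v and v and v: 1 tree
v and v and v and v: 1 tree

v and v xor v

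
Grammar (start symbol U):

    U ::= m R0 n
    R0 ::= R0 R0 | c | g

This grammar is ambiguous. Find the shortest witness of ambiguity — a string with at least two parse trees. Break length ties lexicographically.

length 3: no string has ≥2 trees
length 4: no string has ≥2 trees
length 5: m c c c n has 2 parse trees

Two derivations of m c c c n:
  U ⇒ m R0 n ⇒ m R0 R0 n ⇒ m R0 R0 R0 n ⇒ m c R0 R0 n ⇒ m c c R0 n ⇒ m c c c n
  U ⇒ m R0 n ⇒ m R0 R0 n ⇒ m c R0 n ⇒ m c R0 R0 n ⇒ m c c R0 n ⇒ m c c c n

m c c c n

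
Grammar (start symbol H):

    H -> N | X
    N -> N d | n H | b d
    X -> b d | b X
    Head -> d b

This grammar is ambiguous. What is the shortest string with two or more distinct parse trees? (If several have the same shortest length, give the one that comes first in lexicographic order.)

length 2: b d has 2 parse trees

Two derivations of b d:
  H ⇒ N ⇒ b d
  H ⇒ X ⇒ b d

b d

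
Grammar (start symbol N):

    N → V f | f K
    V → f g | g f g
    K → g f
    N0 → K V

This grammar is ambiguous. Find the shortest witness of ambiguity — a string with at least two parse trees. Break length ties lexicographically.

f g f

length 3: f g f has 2 parse trees

Two derivations of f g f:
  N ⇒ V f ⇒ f g f
  N ⇒ f K ⇒ f g f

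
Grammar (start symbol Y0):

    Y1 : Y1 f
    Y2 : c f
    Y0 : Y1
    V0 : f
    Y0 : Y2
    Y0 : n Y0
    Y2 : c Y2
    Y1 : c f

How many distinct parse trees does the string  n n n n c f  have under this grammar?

Parse trees for n n n n c f:
  [Y0 n [Y0 n [Y0 n [Y0 n [Y0 [Y1 c f]]]]]]
  [Y0 n [Y0 n [Y0 n [Y0 n [Y0 [Y2 c f]]]]]]

2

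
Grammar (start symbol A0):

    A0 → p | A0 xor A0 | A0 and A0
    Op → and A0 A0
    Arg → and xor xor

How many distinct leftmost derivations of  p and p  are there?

Parse trees for p and p:
  [A0 [A0 p] and [A0 p]]

1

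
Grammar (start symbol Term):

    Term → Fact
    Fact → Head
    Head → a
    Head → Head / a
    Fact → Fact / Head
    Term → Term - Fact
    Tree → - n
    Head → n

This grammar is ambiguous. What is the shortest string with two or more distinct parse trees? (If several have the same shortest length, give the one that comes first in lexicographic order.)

length 1: no string has ≥2 trees
length 3: a / a has 2 parse trees

Two derivations of a / a:
  Term ⇒ Fact ⇒ Head ⇒ Head / a ⇒ a / a
  Term ⇒ Fact ⇒ Fact / Head ⇒ Head / Head ⇒ a / Head ⇒ a / a

a / a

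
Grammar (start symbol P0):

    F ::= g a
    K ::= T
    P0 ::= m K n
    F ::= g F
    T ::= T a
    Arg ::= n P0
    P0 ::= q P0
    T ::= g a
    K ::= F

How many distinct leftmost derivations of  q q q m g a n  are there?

Parse trees for q q q m g a n:
  [P0 q [P0 q [P0 q [P0 m [K [T g a]] n]]]]
  [P0 q [P0 q [P0 q [P0 m [K [F g a]] n]]]]

2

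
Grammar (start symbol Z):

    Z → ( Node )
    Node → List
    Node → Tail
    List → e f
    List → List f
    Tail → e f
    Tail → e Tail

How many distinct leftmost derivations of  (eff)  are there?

1

Parse trees for (eff):
  [Z ( [Node [List [List e f] f]] )]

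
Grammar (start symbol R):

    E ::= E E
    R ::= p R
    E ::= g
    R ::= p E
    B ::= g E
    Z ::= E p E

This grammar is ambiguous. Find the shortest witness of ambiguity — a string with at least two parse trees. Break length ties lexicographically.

p g g g

length 2: no string has ≥2 trees
length 3: no string has ≥2 trees
length 4: p g g g has 2 parse trees

Two derivations of p g g g:
  R ⇒ p E ⇒ p E E ⇒ p E E E ⇒ p g E E ⇒ p g g E ⇒ p g g g
  R ⇒ p E ⇒ p E E ⇒ p g E ⇒ p g E E ⇒ p g g E ⇒ p g g g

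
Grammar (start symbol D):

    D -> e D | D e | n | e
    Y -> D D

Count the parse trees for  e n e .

Parse trees for e n e:
  [D e [D [D n] e]]
  [D [D e [D n]] e]

2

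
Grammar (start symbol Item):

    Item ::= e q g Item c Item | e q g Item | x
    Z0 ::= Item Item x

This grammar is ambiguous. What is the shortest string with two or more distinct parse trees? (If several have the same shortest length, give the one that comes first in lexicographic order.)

e q g e q g x c x

length 1: no string has ≥2 trees
length 4: no string has ≥2 trees
length 6: no string has ≥2 trees
length 7: no string has ≥2 trees
length 9: e q g e q g x c x has 2 parse trees

Two derivations of e q g e q g x c x:
  Item ⇒ e q g Item c Item ⇒ e q g e q g Item c Item ⇒ e q g e q g x c Item ⇒ e q g e q g x c x
  Item ⇒ e q g Item ⇒ e q g e q g Item c Item ⇒ e q g e q g x c Item ⇒ e q g e q g x c x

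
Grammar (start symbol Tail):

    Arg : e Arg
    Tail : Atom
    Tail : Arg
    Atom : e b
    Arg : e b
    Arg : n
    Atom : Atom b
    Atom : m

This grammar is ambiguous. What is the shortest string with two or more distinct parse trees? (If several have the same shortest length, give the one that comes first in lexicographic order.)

length 1: no string has ≥2 trees
length 2: e b has 2 parse trees

Two derivations of e b:
  Tail ⇒ Atom ⇒ e b
  Tail ⇒ Arg ⇒ e b

e b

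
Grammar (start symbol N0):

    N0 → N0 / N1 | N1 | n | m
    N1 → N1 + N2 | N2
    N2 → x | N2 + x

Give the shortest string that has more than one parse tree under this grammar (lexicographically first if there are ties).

x + x

length 1: no string has ≥2 trees
length 3: x + x has 2 parse trees

Two derivations of x + x:
  N0 ⇒ N1 ⇒ N1 + N2 ⇒ N2 + N2 ⇒ x + N2 ⇒ x + x
  N0 ⇒ N1 ⇒ N2 ⇒ N2 + x ⇒ x + x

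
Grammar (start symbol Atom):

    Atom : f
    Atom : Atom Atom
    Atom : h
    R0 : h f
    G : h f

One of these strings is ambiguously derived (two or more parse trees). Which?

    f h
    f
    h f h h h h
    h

h f h h h h

f h: 1 tree
f: 1 tree
h f h h h h: 42 trees
h: 1 tree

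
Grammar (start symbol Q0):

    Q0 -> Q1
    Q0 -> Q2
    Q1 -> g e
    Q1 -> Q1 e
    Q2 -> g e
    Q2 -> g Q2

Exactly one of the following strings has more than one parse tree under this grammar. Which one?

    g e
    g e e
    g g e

g e

g e: 2 trees
g e e: 1 tree
g g e: 1 tree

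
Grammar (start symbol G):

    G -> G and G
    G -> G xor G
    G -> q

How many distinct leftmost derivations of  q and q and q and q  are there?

Parse trees for q and q and q and q:
  [G [G q] and [G [G q] and [G [G q] and [G q]]]]
  [G [G q] and [G [G [G q] and [G q]] and [G q]]]
  [G [G [G q] and [G q]] and [G [G q] and [G q]]]
  [G [G [G q] and [G [G q] and [G q]]] and [G q]]
  [G [G [G [G q] and [G q]] and [G q]] and [G q]]

5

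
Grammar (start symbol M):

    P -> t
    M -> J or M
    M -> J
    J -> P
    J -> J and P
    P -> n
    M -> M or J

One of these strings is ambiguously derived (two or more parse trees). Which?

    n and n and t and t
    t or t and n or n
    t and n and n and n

n and n and t and t: 1 tree
t or t and n or n: 4 trees
t and n and n and n: 1 tree

t or t and n or n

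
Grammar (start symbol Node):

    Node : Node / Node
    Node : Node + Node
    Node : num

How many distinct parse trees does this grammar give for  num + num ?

1

Parse trees for num + num:
  [Node [Node num] + [Node num]]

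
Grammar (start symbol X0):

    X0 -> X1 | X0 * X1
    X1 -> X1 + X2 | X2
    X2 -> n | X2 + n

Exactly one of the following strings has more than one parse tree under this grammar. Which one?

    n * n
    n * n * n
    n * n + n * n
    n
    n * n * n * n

n * n + n * n

n * n: 1 tree
n * n * n: 1 tree
n * n + n * n: 2 trees
n: 1 tree
n * n * n * n: 1 tree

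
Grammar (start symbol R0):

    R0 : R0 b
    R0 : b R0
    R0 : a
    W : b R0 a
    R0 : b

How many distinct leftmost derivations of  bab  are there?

2

Parse trees for bab:
  [R0 [R0 b [R0 a]] b]
  [R0 b [R0 [R0 a] b]]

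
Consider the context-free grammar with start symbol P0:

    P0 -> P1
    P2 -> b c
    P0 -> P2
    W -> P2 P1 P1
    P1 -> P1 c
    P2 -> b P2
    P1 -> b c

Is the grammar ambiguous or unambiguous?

Ambiguous

Witness: b c

Derivation 1: P0 ⇒ P1 ⇒ b c
Derivation 2: P0 ⇒ P2 ⇒ b c

Two distinct leftmost derivations for the same string.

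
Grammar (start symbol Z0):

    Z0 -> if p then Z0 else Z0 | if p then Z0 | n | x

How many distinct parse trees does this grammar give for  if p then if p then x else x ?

2

Parse trees for if p then if p then x else x:
  [Z0 if p then [Z0 if p then [Z0 x]] else [Z0 x]]
  [Z0 if p then [Z0 if p then [Z0 x] else [Z0 x]]]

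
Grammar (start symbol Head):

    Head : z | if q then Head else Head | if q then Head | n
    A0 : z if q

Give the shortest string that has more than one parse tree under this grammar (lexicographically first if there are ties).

length 1: no string has ≥2 trees
length 4: no string has ≥2 trees
length 6: no string has ≥2 trees
length 7: no string has ≥2 trees
length 9: if q then if q then n else n has 2 parse trees

Two derivations of if q then if q then n else n:
  Head ⇒ if q then Head else Head ⇒ if q then if q then Head else Head ⇒ if q then if q then n else Head ⇒ if q then if q then n else n
  Head ⇒ if q then Head ⇒ if q then if q then Head else Head ⇒ if q then if q then n else Head ⇒ if q then if q then n else n

if q then if q then n else n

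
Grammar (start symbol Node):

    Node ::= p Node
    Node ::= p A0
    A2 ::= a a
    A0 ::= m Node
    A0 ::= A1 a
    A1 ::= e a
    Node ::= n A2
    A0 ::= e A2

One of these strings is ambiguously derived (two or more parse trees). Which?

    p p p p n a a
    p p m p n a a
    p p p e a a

p p p p n a a: 1 tree
p p m p n a a: 1 tree
p p p e a a: 2 trees

p p p e a a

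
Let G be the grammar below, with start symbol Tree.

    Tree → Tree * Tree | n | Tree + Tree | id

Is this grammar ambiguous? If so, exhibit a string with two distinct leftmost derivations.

Ambiguous

Witness: id * id * id

Derivation 1: Tree ⇒ Tree * Tree ⇒ Tree * Tree * Tree ⇒ id * Tree * Tree ⇒ id * id * Tree ⇒ id * id * id
Derivation 2: Tree ⇒ Tree * Tree ⇒ id * Tree ⇒ id * Tree * Tree ⇒ id * id * Tree ⇒ id * id * id

Two distinct leftmost derivations for the same string.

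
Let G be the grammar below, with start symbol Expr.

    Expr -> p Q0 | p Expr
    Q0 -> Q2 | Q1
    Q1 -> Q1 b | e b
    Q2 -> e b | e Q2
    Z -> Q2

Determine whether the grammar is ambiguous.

Witness: p e b

Derivation 1: Expr ⇒ p Q0 ⇒ p Q2 ⇒ p e b
Derivation 2: Expr ⇒ p Q0 ⇒ p Q1 ⇒ p e b

Two distinct leftmost derivations for the same string.

Ambiguous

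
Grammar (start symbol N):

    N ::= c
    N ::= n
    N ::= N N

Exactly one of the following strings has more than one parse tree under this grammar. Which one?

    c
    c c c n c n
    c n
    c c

c c c n c n

c: 1 tree
c c c n c n: 42 trees
c n: 1 tree
c c: 1 tree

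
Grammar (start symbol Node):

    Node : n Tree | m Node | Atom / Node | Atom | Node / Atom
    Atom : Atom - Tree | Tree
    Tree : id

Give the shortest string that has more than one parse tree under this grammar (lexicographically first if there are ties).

length 1: no string has ≥2 trees
length 2: no string has ≥2 trees
length 3: id / id has 2 parse trees

Two derivations of id / id:
  Node ⇒ Atom / Node ⇒ Tree / Node ⇒ id / Node ⇒ id / Atom ⇒ id / Tree ⇒ id / id
  Node ⇒ Node / Atom ⇒ Atom / Atom ⇒ Tree / Atom ⇒ id / Atom ⇒ id / Tree ⇒ id / id

id / id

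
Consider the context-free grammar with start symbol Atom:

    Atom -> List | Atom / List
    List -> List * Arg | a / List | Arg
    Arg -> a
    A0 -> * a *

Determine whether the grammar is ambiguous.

Witness: a / a

Derivation 1: Atom ⇒ List ⇒ a / List ⇒ a / Arg ⇒ a / a
Derivation 2: Atom ⇒ Atom / List ⇒ List / List ⇒ Arg / List ⇒ a / List ⇒ a / Arg ⇒ a / a

Two distinct leftmost derivations for the same string.

Ambiguous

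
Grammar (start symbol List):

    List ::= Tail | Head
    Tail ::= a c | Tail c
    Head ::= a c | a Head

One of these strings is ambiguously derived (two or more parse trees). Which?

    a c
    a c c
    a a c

a c

a c: 2 trees
a c c: 1 tree
a a c: 1 tree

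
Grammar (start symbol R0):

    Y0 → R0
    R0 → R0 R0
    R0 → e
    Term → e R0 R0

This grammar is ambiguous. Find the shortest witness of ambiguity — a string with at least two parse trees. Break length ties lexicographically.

e e e

length 1: no string has ≥2 trees
length 2: no string has ≥2 trees
length 3: e e e has 2 parse trees

Two derivations of e e e:
  R0 ⇒ R0 R0 ⇒ R0 R0 R0 ⇒ e R0 R0 ⇒ e e R0 ⇒ e e e
  R0 ⇒ R0 R0 ⇒ e R0 ⇒ e R0 R0 ⇒ e e R0 ⇒ e e e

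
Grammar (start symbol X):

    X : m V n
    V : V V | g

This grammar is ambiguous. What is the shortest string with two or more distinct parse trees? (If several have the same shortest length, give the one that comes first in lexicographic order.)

m g g g n

length 3: no string has ≥2 trees
length 4: no string has ≥2 trees
length 5: m g g g n has 2 parse trees

Two derivations of m g g g n:
  X ⇒ m V n ⇒ m V V n ⇒ m V V V n ⇒ m g V V n ⇒ m g g V n ⇒ m g g g n
  X ⇒ m V n ⇒ m V V n ⇒ m g V n ⇒ m g V V n ⇒ m g g V n ⇒ m g g g n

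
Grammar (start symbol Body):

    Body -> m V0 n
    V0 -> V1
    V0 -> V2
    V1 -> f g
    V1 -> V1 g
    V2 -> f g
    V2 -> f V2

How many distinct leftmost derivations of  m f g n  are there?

Parse trees for m f g n:
  [Body m [V0 [V1 f g]] n]
  [Body m [V0 [V2 f g]] n]

2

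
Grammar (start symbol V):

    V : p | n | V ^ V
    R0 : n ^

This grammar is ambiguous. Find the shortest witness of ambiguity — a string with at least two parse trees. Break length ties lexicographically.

n ^ n ^ n

length 1: no string has ≥2 trees
length 3: no string has ≥2 trees
length 5: n ^ n ^ n has 2 parse trees

Two derivations of n ^ n ^ n:
  V ⇒ V ^ V ⇒ n ^ V ⇒ n ^ V ^ V ⇒ n ^ n ^ V ⇒ n ^ n ^ n
  V ⇒ V ^ V ⇒ V ^ V ^ V ⇒ n ^ V ^ V ⇒ n ^ n ^ V ⇒ n ^ n ^ n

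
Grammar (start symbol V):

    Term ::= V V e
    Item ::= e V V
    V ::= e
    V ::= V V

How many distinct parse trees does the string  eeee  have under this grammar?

Parse trees for eeee:
  [V [V e] [V [V e] [V [V e] [V e]]]]
  [V [V e] [V [V [V e] [V e]] [V e]]]
  [V [V [V e] [V e]] [V [V e] [V e]]]
  [V [V [V e] [V [V e] [V e]]] [V e]]
  [V [V [V [V e] [V e]] [V e]] [V e]]

5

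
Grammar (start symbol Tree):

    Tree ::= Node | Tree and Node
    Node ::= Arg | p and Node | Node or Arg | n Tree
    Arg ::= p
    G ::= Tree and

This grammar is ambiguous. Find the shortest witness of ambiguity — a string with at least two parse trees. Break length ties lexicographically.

length 1: no string has ≥2 trees
length 2: no string has ≥2 trees
length 3: p and p has 2 parse trees

Two derivations of p and p:
  Tree ⇒ Node ⇒ p and Node ⇒ p and Arg ⇒ p and p
  Tree ⇒ Tree and Node ⇒ Node and Node ⇒ Arg and Node ⇒ p and Node ⇒ p and Arg ⇒ p and p

p and p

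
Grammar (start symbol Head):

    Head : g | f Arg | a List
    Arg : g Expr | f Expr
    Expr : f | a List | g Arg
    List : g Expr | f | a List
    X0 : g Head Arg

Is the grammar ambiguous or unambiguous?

Unambiguous

Only Head, Arg, Expr, List are reachable from Head; ignoring the rest: Restricted to the reachable nonterminals, every rule has the form A → t or A → t B, and no two rules for the same A share a first terminal. The grammar encodes a DFA — one run per string.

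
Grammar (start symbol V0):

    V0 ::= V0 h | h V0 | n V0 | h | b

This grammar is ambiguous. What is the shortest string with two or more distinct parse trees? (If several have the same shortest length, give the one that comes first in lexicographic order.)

h h

length 1: no string has ≥2 trees
length 2: h h has 2 parse trees

Two derivations of h h:
  V0 ⇒ V0 h ⇒ h h
  V0 ⇒ h V0 ⇒ h h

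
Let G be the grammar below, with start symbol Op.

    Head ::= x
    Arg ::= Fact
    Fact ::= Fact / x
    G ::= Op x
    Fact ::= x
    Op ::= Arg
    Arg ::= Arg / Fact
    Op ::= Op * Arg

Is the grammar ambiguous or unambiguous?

Witness: x / x

Derivation 1: Op ⇒ Arg ⇒ Fact ⇒ Fact / x ⇒ x / x
Derivation 2: Op ⇒ Arg ⇒ Arg / Fact ⇒ Fact / Fact ⇒ x / Fact ⇒ x / x

Two distinct leftmost derivations for the same string.

Ambiguous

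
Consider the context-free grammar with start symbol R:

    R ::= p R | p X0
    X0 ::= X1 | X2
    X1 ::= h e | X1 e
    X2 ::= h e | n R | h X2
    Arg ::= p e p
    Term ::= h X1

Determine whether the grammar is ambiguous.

Ambiguous

Witness: p h e

Derivation 1: R ⇒ p X0 ⇒ p X1 ⇒ p h e
Derivation 2: R ⇒ p X0 ⇒ p X2 ⇒ p h e

Two distinct leftmost derivations for the same string.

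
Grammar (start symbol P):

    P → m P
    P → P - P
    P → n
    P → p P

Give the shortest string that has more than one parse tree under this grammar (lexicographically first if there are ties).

m n - n

length 1: no string has ≥2 trees
length 2: no string has ≥2 trees
length 3: no string has ≥2 trees
length 4: m n - n has 2 parse trees

Two derivations of m n - n:
  P ⇒ m P ⇒ m P - P ⇒ m n - P ⇒ m n - n
  P ⇒ P - P ⇒ m P - P ⇒ m n - P ⇒ m n - n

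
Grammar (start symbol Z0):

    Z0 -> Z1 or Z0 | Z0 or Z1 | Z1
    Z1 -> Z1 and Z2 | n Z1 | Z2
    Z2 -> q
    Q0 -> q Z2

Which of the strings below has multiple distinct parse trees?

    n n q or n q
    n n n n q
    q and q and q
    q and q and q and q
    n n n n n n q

n n q or n q: 2 trees
n n n n q: 1 tree
q and q and q: 1 tree
q and q and q and q: 1 tree
n n n n n n q: 1 tree

n n q or n q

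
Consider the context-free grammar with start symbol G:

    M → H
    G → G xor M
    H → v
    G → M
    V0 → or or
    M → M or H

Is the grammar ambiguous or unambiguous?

(V0 is unreachable from G, so its rules don't affect L(G).) This is a standard precedence ladder (G over M over H), with each level left-recursive on its own operator ('xor' at G, 'or' at M). That structure is LR(1), hence unambiguous.

Unambiguous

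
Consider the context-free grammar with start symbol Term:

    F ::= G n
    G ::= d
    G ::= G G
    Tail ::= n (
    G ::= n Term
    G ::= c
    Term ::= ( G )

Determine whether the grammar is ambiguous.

Ambiguous

Witness: ( c c c )

Derivation 1: Term ⇒ ( G ) ⇒ ( G G ) ⇒ ( G G G ) ⇒ ( c G G ) ⇒ ( c c G ) ⇒ ( c c c )
Derivation 2: Term ⇒ ( G ) ⇒ ( G G ) ⇒ ( c G ) ⇒ ( c G G ) ⇒ ( c c G ) ⇒ ( c c c )

Two distinct leftmost derivations for the same string.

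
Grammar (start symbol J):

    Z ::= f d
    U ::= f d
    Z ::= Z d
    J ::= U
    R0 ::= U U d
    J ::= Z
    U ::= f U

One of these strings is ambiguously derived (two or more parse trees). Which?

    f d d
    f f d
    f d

f d d: 1 tree
f f d: 1 tree
f d: 2 trees

f d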